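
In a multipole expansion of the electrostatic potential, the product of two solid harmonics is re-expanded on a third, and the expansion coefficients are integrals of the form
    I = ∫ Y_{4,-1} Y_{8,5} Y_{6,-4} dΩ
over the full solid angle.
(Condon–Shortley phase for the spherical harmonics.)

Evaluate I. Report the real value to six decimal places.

Checks pass: Σm=0; 18 even; l₃=6∈[4,12].
(2·4+1)(2·8+1)(2·6+1) = 1989
Δ: 6! 2! 10! / 19! → 1/23279256
sum: t=2:+1/1658880 t=3:−1/518400 t=4:+1/1658880 = -1/1382400
3j²(4 8 6; 0 0 0) = Δ·Π!·Σ² = 504/46189  (sign -1)
sum: t=3:−1/261273600 t=4:+1/17418240 t=5:−1/19353600 = 1/522547200
3j²(4 8 6; -1 5 -4) = Δ·Π!·Σ² = 5/162792  (sign +1)
combine: 4πI² = 1989·504/46189·5/162792 = 45/67507
take √, sign -1: I = -0.00728328

-0.007283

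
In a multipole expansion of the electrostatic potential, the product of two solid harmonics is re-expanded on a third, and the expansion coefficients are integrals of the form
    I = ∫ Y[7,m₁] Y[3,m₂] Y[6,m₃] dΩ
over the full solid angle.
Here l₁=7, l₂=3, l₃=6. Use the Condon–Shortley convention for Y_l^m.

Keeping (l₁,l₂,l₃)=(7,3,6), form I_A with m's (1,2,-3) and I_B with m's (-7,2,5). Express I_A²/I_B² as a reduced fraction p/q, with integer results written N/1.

Same 7,3,6: normalisation and zero-m 3j drop out of the ratio.
A: Δ: 4! 10! 2! / 17! → 1/2042040; sum: t=3:−1/362880 t=4:+1/1935360 = -13/5806080; 3j²(7 3 6; 1 2 -3) = Δ·Π!·Σ² = 195/10472  (sign +1)
B: Δ: 4! 10! 2! / 17! → 1/2042040; sum: t=4:+1/87091200 = 1/87091200; 3j²(7 3 6; -7 2 5) = Δ·Π!·Σ² = 11/408  (sign -1)
I_A²/I_B² = (195/10472)/(11/408) = 585/847

585/847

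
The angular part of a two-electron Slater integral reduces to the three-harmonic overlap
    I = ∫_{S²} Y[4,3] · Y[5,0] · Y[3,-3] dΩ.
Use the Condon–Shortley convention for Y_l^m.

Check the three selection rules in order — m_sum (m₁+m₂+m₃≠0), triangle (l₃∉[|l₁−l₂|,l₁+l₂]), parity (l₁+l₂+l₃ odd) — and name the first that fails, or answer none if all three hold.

azimuthal sum: 3 + 0 − 3 = 0  ✓
1 ≤ 3 ≤ 9 (triangle on l)  ✓
L = 4 + 5 + 3 = 12 (even)  ✓

none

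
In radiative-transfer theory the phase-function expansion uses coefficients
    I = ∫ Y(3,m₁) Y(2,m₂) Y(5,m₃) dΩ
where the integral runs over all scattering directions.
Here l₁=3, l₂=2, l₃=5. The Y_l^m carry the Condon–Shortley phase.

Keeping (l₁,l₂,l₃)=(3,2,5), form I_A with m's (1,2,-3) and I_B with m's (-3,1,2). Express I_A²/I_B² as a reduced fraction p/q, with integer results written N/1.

Shared (l₁,l₂,l₃)=(3,2,5): N and (l;000)² cancel in I_A²/I_B².
A: Δ = 0!·6!·4!/11! = 1/2310; Racah Σ t=0..0: t=0:+1/1152 = 1/1152; ⇒ 3j(3 2 5; 1 2 -3)² = 1/33, sgn +1
B: Δ = 0!·6!·4!/11! = 1/2310; Racah Σ t=0..0: t=0:+1/4320 = 1/4320; ⇒ 3j(3 2 5; -3 1 2)² = 1/330, sgn -1
I_A²/I_B² = (1/33)/(1/330) = 10/1

10/1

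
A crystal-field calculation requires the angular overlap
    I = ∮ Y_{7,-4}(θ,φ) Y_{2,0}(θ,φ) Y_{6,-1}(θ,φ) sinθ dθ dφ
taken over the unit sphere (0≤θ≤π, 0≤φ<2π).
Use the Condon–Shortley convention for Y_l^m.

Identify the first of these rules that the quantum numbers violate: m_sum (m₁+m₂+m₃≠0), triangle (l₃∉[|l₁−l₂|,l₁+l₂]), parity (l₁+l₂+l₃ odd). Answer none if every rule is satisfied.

m₁+m₂+m₃ = -4 + 0 − 1 = -5  ✗
triangle: |7−2|=5 ≤ l₃=6 ≤ 7+2=9
parity: l₁+l₂+l₃ = 15 is odd

m_sum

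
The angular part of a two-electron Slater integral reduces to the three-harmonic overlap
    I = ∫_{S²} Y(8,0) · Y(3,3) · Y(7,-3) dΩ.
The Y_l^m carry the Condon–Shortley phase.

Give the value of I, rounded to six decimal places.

-0.123395

Rules hold: Σm=0, L=18 even, 5≤7≤11.
N = 17·7·15 = 1785
Δ = 4!·12!·2!/19! = 1/5290740
Racah Σ t=1..3: t=1:−1/7257600 t=2:+1/2073600 t=3:−1/7257600 = 1/4838400
⇒ 3j(8 3 7; 0 0 0)² = 252/20995, sgn -1
Racah Σ t=4..4: t=4:+1/46448640 = 1/46448640
⇒ 3j(8 3 7; 0 3 -3)² = 75/8398, sgn +1
4πI² = N·(3j₀)²·(3jₘ)² = 198450/1037153
I = -1·√(0.191341/4π) = -0.12339547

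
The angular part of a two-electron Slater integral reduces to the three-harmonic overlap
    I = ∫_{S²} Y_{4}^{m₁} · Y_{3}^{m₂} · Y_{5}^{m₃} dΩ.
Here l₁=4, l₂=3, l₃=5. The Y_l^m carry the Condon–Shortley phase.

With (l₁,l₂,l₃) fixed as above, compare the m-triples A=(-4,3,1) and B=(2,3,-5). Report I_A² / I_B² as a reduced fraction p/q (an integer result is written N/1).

2/15

Same 4,3,5: normalisation and zero-m 3j drop out of the ratio.
A: Δ: 2! 6! 4! / 13! → 1/180180; sum: t=2:+1/34560 = 1/34560; 3j²(4 3 5; -4 3 1) = Δ·Π!·Σ² = 1/429  (sign +1)
B: Δ: 2! 6! 4! / 13! → 1/180180; sum: t=2:+1/34560 = 1/34560; 3j²(4 3 5; 2 3 -5) = Δ·Π!·Σ² = 5/286  (sign +1)
I_A²/I_B² = (1/429)/(5/286) = 2/15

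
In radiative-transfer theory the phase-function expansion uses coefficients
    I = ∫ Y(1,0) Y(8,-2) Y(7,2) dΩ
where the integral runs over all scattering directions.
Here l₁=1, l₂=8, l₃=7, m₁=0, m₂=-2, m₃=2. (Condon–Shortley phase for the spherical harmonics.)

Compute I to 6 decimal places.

m-sum 0 ✓  L=16 even ✓  7≤7≤9 ✓
Π(2lᵢ+1) = 3×17×15 = 765
triangle coeff Δ(1,8,7) = 1/2040
Σ_t [1,1]: t=1:−1/25401600 = -1/25401600
(3j)²=8/255 [(1 8 7; 0 0 0)], sign=+1
Σ_t [1,1]: t=1:−1/43545600 = -1/43545600
(3j)²=1/34 [(1 8 7; 0 -2 2)], sign=+1
⇒ 4πI² = 12/17
I = (+1)√(12/17/(4π)) = 0.23700703

0.237007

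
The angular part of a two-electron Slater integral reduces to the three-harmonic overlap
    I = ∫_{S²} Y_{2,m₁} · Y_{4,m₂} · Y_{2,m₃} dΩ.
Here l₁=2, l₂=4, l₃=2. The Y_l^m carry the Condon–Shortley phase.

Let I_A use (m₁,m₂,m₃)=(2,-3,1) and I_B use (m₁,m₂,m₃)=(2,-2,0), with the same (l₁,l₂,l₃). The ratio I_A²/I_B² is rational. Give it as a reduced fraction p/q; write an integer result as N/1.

7/3

l's match ⇒ only the (l;m) 3-j factors differ between A and B.
A: triangle coeff Δ(2,4,2) = 1/630; Σ_t [0,0]: t=0:+1/144 = 1/144; (3j)²=1/18 [(2 4 2; 2 -3 1)], sign=-1
B: triangle coeff Δ(2,4,2) = 1/630; Σ_t [0,0]: t=0:+1/96 = 1/96; (3j)²=1/42 [(2 4 2; 2 -2 0)], sign=+1
I_A²/I_B² = (1/18)/(1/42) = 7/3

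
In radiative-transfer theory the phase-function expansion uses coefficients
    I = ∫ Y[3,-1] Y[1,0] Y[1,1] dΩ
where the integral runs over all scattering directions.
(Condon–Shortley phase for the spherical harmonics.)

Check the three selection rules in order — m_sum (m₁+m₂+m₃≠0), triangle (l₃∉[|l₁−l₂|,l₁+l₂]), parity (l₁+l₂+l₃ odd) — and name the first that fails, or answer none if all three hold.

triangle

Σmᵢ = 0  ✓
l₃∈[|l₁−l₂|,l₁+l₂]=[2,4], have l₃=1  ✗
Σlᵢ = 5 ⇒ odd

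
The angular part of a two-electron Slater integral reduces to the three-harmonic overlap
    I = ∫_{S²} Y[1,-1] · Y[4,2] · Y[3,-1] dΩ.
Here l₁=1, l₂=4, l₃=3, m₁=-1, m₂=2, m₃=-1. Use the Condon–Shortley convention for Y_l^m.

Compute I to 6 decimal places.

0.238414

Rules hold: Σm=0, L=8 even, 3≤3≤5.
N = 3·9·7 = 189
Δ = 2!·0!·6!/9! = 1/252
Racah Σ t=1..1: t=1:−1/36 = -1/36
⇒ 3j(1 4 3; 0 0 0)² = 4/63, sgn +1
Racah Σ t=2..2: t=2:+1/96 = 1/96
⇒ 3j(1 4 3; -1 2 -1)² = 5/84, sgn +1
4πI² = N·(3j₀)²·(3jₘ)² = 5/7
I = +1·√(0.714286/4π) = 0.23841361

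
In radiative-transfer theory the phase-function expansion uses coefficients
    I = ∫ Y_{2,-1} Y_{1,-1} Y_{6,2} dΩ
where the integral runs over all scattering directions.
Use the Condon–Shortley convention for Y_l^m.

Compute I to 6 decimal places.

0.000000

triangle: need 1≤l₃≤3, have 6; I=0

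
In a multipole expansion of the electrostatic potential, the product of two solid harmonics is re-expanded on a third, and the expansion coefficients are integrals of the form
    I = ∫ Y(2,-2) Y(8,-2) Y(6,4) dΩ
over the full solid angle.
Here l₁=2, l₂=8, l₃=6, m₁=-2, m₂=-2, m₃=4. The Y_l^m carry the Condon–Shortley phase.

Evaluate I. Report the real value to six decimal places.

Checks pass: Σm=0; 16 even; l₃=6∈[6,10].
(2·2+1)(2·8+1)(2·6+1) = 1105
Δ: 4! 0! 12! / 17! → 1/30940
sum: t=2:+1/2073600 = 1/2073600
3j²(2 8 6; 0 0 0) = Δ·Π!·Σ² = 28/1105  (sign +1)
sum: t=4:+1/174182400 = 1/174182400
3j²(2 8 6; -2 -2 4) = Δ·Π!·Σ² = 3/6188  (sign +1)
combine: 4πI² = 1105·28/1105·3/6188 = 3/221
take √, sign +1: I = 0.03286696

0.032867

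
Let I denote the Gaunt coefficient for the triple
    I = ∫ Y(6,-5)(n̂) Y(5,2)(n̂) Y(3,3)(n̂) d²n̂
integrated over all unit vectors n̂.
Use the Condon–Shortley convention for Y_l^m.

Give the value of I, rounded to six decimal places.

Checks pass: Σm=0; 14 even; l₃=3∈[1,11].
(2·6+1)(2·5+1)(2·3+1) = 1001
Δ: 8! 4! 2! / 15! → 1/675675
sum: t=3:−1/8640 t=4:+1/2304 t=5:−1/8640 = 7/34560
3j²(6 5 3; 0 0 0) = Δ·Π!·Σ² = 7/429  (sign -1)
sum: t=7:−1/241920 = -1/241920
3j²(6 5 3; -5 2 3) = Δ·Π!·Σ² = 2/91  (sign -1)
combine: 4πI² = 1001·7/429·2/91 = 14/39
take √, sign +1: I = 0.16901560

0.169016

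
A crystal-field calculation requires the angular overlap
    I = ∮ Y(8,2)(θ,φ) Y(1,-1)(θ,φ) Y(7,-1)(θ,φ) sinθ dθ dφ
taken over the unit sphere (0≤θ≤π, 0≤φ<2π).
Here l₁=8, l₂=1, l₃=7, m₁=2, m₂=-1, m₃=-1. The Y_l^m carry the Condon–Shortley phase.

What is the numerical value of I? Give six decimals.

0.205254

m-sum 0 ✓  L=16 even ✓  7≤7≤9 ✓
Π(2lᵢ+1) = 17×3×15 = 765
triangle coeff Δ(8,1,7) = 1/2040
Σ_t [1,1]: t=1:−1/25401600 = -1/25401600
(3j)²=8/255 [(8 1 7; 0 0 0)], sign=+1
Σ_t [0,0]: t=0:+1/58060800 = 1/58060800
(3j)²=3/136 [(8 1 7; 2 -1 -1)], sign=+1
⇒ 4πI² = 9/17
I = (+1)√(9/17/(4π)) = 0.20525411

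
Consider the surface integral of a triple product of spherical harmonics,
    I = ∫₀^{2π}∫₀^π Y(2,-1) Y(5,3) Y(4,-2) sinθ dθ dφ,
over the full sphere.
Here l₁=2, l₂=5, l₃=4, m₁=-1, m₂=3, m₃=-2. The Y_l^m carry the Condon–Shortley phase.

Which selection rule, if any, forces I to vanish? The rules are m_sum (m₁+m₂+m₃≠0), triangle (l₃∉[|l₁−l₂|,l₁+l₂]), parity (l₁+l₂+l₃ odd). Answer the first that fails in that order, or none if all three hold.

parity

azimuthal sum: -1 + 3 − 2 = 0  ✓
3 ≤ 4 ≤ 7 (triangle on l)  ✓
L = 2 + 5 + 4 = 11 (odd)  ✗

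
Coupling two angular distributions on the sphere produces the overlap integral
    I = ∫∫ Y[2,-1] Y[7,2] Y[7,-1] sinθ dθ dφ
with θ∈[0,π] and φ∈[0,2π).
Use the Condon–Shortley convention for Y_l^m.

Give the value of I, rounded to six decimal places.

0.077064

Rules hold: Σm=0, L=16 even, 5≤7≤9.
N = 5·15·15 = 1125
Δ = 2!·2!·12!/17! = 1/185640
Racah Σ t=0..2: t=0:+1/2419200 t=1:−1/518400 t=2:+1/2419200 = -1/907200
⇒ 3j(2 7 7; 0 0 0)² = 56/3315, sgn +1
Racah Σ t=1..2: t=1:−1/1935360 t=2:+1/1209600 = 1/3225600
⇒ 3j(2 7 7; -1 2 -1)² = 243/61880, sgn +1
4πI² = N·(3j₀)²·(3jₘ)² = 3645/48841
I = +1·√(0.0746299/4π) = 0.07706400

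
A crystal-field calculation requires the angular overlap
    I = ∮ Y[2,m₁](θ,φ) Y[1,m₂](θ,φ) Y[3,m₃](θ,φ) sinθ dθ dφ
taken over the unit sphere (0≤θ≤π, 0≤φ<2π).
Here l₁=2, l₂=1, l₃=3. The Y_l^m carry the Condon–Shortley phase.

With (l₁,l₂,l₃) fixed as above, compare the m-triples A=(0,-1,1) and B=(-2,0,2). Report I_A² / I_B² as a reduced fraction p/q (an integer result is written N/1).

6/5

Same 2,1,3: normalisation and zero-m 3j drop out of the ratio.
A: Δ: 0! 4! 2! / 7! → 1/105; sum: t=0:+1/8 = 1/8; 3j²(2 1 3; 0 -1 1) = Δ·Π!·Σ² = 2/35  (sign +1)
B: Δ: 0! 4! 2! / 7! → 1/105; sum: t=0:+1/24 = 1/24; 3j²(2 1 3; -2 0 2) = Δ·Π!·Σ² = 1/21  (sign -1)
I_A²/I_B² = (2/35)/(1/21) = 6/5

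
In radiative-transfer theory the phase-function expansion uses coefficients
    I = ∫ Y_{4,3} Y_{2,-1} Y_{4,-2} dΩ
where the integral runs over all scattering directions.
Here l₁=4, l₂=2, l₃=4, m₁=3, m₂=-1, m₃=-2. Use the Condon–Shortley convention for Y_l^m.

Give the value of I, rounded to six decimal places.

Rules hold: Σm=0, L=10 even, 2≤4≤6.
N = 9·5·9 = 405
Δ = 2!·6!·2!/11! = 1/13860
Racah Σ t=0..2: t=0:+1/192 t=1:−1/36 t=2:+1/192 = -5/288
⇒ 3j(4 2 4; 0 0 0)² = 20/693, sgn -1
Racah Σ t=0..1: t=0:+1/240 t=1:−1/1440 = 1/288
⇒ 3j(4 2 4; 3 -1 -2)² = 5/132, sgn +1
4πI² = N·(3j₀)²·(3jₘ)² = 375/847
I = -1·√(0.442739/4π) = -0.18770204

-0.187702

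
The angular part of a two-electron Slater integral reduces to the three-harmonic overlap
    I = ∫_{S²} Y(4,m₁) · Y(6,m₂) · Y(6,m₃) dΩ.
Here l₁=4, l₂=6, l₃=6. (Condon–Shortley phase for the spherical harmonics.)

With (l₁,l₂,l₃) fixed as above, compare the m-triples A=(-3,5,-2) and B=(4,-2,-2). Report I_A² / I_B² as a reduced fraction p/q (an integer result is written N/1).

33/40

l's match ⇒ only the (l;m) 3-j factors differ between A and B.
A: triangle coeff Δ(4,6,6) = 1/15315300; Σ_t [3,4]: t=3:−1/5806080 t=4:+1/725760 = 1/829440; (3j)²=49/2652 [(4 6 6; -3 5 -2)], sign=+1
B: triangle coeff Δ(4,6,6) = 1/15315300; Σ_t [0,0]: t=0:+1/331776 = 1/331776; (3j)²=490/21879 [(4 6 6; 4 -2 -2)], sign=+1
I_A²/I_B² = (49/2652)/(490/21879) = 33/40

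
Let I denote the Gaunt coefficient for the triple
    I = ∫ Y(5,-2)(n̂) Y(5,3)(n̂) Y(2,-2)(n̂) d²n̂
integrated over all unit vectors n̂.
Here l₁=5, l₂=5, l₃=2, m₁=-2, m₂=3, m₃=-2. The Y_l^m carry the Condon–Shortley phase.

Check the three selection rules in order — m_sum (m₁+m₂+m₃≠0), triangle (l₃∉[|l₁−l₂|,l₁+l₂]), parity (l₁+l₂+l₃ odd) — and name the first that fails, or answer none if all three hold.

m_sum

m₁+m₂+m₃ = -2 + 3 − 2 = -1  ✗
triangle: |5−5|=0 ≤ l₃=2 ≤ 5+5=10
parity: l₁+l₂+l₃ = 12 is even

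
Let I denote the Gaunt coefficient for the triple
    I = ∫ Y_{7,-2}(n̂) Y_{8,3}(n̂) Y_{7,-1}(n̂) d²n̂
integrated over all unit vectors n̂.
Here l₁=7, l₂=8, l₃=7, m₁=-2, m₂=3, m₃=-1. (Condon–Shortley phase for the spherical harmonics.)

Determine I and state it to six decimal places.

m-sum 0 ✓  L=22 even ✓  1≤7≤15 ✓
Π(2lᵢ+1) = 15×17×15 = 3825
triangle coeff Δ(7,8,7) = 1/22086194130
Σ_t [1,7]: t=1:−1/18289152000 t=2:+1/248832000 t=3:−1/24883200 t=4:+1/11943936 t=5:−1/24883200 t=6:+1/248832000 t=7:−1/18289152000 = 11/975421440
(3j)²=1750/289731 [(7 8 7; 0 0 0)], sign=-1
Σ_t [3,8]: t=3:−1/20901888000 t=4:+1/348364800 t=5:−1/49766400 t=6:+1/37324800 t=7:−1/139345920 t=8:+1/3483648000 = 11/4180377600
(3j)²=550/289731 [(7 8 7; -2 3 -1)], sign=+1
⇒ 4πI² = 24062500/548653937
I = (-1)√(24062500/548653937/(4π)) = -0.05907670

-0.059077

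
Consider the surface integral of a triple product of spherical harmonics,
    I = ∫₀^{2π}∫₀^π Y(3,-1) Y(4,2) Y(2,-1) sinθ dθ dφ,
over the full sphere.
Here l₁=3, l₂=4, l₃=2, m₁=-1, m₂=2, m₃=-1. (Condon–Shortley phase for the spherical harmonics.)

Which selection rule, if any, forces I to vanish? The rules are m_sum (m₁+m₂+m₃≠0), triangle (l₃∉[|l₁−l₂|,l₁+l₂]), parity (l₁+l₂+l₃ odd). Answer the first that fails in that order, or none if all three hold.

m₁+m₂+m₃ = -1 + 2 − 1 = 0  ✓
triangle: |3−4|=1 ≤ l₃=2 ≤ 3+4=7  ✓
parity: l₁+l₂+l₃ = 9 is odd  ✗

parity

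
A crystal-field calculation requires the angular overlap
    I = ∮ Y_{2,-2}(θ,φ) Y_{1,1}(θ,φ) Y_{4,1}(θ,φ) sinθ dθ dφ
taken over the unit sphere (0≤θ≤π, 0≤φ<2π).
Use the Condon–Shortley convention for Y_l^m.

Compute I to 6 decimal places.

triangle: need 1≤l₃≤3, have 4; I=0

0.000000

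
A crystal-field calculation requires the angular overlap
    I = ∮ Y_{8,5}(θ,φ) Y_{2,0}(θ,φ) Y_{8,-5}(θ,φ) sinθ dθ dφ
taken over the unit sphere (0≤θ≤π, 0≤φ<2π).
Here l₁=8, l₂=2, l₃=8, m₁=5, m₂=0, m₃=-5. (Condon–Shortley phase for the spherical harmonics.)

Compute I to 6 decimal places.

0.006640

Checks pass: Σm=0; 18 even; l₃=8∈[6,10].
(2·8+1)(2·2+1)(2·8+1) = 1445
Δ: 2! 14! 2! / 19! → 1/348840
sum: t=0:+1/116121600 t=1:−1/25401600 t=2:+1/116121600 = -1/45158400
3j²(8 2 8; 0 0 0) = Δ·Π!·Σ² = 24/1615  (sign -1)
sum: t=0:+1/958003200 t=1:−1/958003200 t=2:+1/24908083200 = 1/24908083200
3j²(8 2 8; 5 0 -5) = Δ·Π!·Σ² = 1/38760  (sign -1)
combine: 4πI² = 1445·24/1615·1/38760 = 1/1805
take √, sign +1: I = 0.00663982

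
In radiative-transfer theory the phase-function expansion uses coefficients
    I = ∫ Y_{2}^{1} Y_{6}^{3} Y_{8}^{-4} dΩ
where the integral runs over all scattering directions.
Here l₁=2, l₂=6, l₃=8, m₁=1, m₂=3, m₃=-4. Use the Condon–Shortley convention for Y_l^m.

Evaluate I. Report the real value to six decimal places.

Rules hold: Σm=0, L=16 even, 4≤8≤8.
N = 5·13·17 = 1105
Δ = 0!·4!·12!/17! = 1/30940
Racah Σ t=0..0: t=0:+1/2073600 = 1/2073600
⇒ 3j(2 6 8; 0 0 0)² = 28/1105, sgn +1
Racah Σ t=0..0: t=0:+1/13063680 = 1/13063680
⇒ 3j(2 6 8; 1 3 -4)² = 44/1547, sgn +1
4πI² = N·(3j₀)²·(3jₘ)² = 176/221
I = +1·√(0.79638/4π) = 0.25174176

0.251742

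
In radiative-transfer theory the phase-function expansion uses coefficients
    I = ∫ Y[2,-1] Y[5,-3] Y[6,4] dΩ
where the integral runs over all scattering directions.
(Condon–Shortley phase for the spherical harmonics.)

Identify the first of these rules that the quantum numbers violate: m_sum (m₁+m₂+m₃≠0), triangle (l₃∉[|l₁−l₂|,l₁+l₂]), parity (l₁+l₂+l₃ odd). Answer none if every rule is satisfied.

m₁+m₂+m₃ = -1 − 3 + 4 = 0  ✓
triangle: |2−5|=3 ≤ l₃=6 ≤ 2+5=7  ✓
parity: l₁+l₂+l₃ = 13 is odd  ✗

parity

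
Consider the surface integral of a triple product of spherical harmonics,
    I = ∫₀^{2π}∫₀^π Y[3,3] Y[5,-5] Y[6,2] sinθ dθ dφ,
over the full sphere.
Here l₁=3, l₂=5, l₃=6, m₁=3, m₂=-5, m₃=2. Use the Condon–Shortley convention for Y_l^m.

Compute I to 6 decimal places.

Checks pass: Σm=0; 14 even; l₃=6∈[2,8].
(2·3+1)(2·5+1)(2·6+1) = 1001
Δ: 2! 4! 8! / 15! → 1/675675
sum: t=0:+1/8640 t=1:−1/2304 t=2:+1/8640 = -7/34560
3j²(3 5 6; 0 0 0) = Δ·Π!·Σ² = 7/429  (sign -1)
sum: t=0:+1/1935360 = 1/1935360
3j²(3 5 6; 3 -5 2) = Δ·Π!·Σ² = 1/1001  (sign +1)
combine: 4πI² = 1001·7/429·1/1001 = 7/429
take √, sign -1: I = -0.03603425

-0.036034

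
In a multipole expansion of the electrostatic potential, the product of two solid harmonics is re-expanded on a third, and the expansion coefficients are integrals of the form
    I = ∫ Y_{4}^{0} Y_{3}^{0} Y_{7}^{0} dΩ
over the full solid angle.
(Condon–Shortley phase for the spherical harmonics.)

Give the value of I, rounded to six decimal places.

0.235831

Checks pass: Σm=0; 14 even; l₃=7∈[1,7].
(2·4+1)(2·3+1)(2·7+1) = 945
Δ: 0! 8! 6! / 15! → 1/45045
sum: t=0:+1/20736 = 1/20736
3j²(4 3 7; 0 0 0) = Δ·Π!·Σ² = 35/1287  (sign -1)
(m-triple is (0,0,0) — same symbol as above.)
combine: 4πI² = 945·35/1287·35/1287 = 42875/61347
take √, sign +1: I = 0.23583077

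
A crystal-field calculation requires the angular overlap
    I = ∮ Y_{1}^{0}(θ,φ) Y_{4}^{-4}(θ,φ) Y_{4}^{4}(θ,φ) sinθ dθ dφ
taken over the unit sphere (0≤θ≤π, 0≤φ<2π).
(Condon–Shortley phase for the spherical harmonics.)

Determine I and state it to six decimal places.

l₁+l₂+l₃=9 is odd: 3j(l;000)=0 ⇒ I=0

0.000000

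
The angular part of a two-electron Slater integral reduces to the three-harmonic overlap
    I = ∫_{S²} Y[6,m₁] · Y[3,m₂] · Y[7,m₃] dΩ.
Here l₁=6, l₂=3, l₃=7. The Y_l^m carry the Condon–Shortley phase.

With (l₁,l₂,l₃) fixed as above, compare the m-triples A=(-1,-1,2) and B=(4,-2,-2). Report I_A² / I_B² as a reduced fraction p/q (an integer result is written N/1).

10443/16000

Shared (l₁,l₂,l₃)=(6,3,7): N and (l;000)² cancel in I_A²/I_B².
A: Δ = 2!·10!·4!/17! = 1/2042040; Racah Σ t=0..2: t=0:+1/241920 t=1:−1/103680 t=2:+1/691200 = -59/14515200; ⇒ 3j(6 3 7; -1 -1 2)² = 3481/340340, sgn +1
B: Δ = 2!·10!·4!/17! = 1/2042040; Racah Σ t=0..1: t=0:+1/967680 t=1:−1/8709120 = 1/1088640; ⇒ 3j(6 3 7; 4 -2 -2)² = 800/51051, sgn -1
I_A²/I_B² = (3481/340340)/(800/51051) = 10443/16000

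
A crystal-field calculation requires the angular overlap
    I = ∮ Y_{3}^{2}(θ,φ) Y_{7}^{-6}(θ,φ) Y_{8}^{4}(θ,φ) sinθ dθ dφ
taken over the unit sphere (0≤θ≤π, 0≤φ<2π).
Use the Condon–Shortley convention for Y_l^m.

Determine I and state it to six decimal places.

m-sum 0 ✓  L=18 even ✓  4≤8≤10 ✓
Π(2lᵢ+1) = 7×15×17 = 1785
triangle coeff Δ(3,7,8) = 1/5290740
Σ_t [0,2]: t=0:+1/7257600 t=1:−1/2073600 t=2:+1/7257600 = -1/4838400
(3j)²=252/20995 [(3 7 8; 0 0 0)], sign=-1
Σ_t [0,1]: t=0:+1/479001600 t=1:−1/11496038400 = 23/11496038400
(3j)²=529/81396 [(3 7 8; 2 -6 4)], sign=+1
⇒ 4πI² = 11109/79781
I = (-1)√(11109/79781/(4π)) = -0.10526471

-0.105265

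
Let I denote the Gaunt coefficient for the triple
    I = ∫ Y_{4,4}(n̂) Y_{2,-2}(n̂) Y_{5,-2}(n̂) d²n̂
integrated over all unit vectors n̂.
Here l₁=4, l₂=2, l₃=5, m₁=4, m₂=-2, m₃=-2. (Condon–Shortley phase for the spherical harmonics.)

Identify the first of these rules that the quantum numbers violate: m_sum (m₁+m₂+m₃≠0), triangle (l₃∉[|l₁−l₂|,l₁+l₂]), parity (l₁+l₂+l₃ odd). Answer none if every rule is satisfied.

Σmᵢ = 0  ✓
l₃∈[|l₁−l₂|,l₁+l₂]=[2,6], have l₃=5  ✓
Σlᵢ = 11 ⇒ odd  ✗

parity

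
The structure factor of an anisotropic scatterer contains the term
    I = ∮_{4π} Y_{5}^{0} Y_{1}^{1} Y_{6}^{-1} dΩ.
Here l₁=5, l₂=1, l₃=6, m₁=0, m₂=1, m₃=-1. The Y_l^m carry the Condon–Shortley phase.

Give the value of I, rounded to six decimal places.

m-sum 0 ✓  L=12 even ✓  4≤6≤6 ✓
Π(2lᵢ+1) = 11×3×13 = 429
triangle coeff Δ(5,1,6) = 1/858
Σ_t [0,0]: t=0:+1/14400 = 1/14400
(3j)²=6/143 [(5 1 6; 0 0 0)], sign=+1
Σ_t [0,0]: t=0:+1/28800 = 1/28800
(3j)²=7/286 [(5 1 6; 0 1 -1)], sign=-1
⇒ 4πI² = 63/143
I = (-1)√(63/143/(4π)) = -0.18723944

-0.187239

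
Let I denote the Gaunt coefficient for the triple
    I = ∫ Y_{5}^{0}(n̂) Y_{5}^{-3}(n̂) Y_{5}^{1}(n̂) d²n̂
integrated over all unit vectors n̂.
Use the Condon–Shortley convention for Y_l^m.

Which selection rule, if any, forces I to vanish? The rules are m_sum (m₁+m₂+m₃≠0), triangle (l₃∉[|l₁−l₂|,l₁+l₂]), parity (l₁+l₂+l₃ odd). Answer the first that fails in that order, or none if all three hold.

m₁+m₂+m₃ = 0 − 3 + 1 = -2  ✗
triangle: |5−5|=0 ≤ l₃=5 ≤ 5+5=10
parity: l₁+l₂+l₃ = 15 is odd

m_sum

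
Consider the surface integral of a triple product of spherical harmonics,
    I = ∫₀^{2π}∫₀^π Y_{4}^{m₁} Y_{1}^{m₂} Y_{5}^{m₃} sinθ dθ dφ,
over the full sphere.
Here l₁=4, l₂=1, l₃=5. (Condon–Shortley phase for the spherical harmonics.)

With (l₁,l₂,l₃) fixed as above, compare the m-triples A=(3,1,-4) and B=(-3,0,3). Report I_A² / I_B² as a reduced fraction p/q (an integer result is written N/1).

Shared (l₁,l₂,l₃)=(4,1,5): N and (l;000)² cancel in I_A²/I_B².
A: Δ = 0!·8!·2!/11! = 1/495; Racah Σ t=0..0: t=0:+1/10080 = 1/10080; ⇒ 3j(4 1 5; 3 1 -4)² = 4/55, sgn -1
B: Δ = 0!·8!·2!/11! = 1/495; Racah Σ t=0..0: t=0:+1/5040 = 1/5040; ⇒ 3j(4 1 5; -3 0 3)² = 16/495, sgn +1
I_A²/I_B² = (4/55)/(16/495) = 9/4

9/4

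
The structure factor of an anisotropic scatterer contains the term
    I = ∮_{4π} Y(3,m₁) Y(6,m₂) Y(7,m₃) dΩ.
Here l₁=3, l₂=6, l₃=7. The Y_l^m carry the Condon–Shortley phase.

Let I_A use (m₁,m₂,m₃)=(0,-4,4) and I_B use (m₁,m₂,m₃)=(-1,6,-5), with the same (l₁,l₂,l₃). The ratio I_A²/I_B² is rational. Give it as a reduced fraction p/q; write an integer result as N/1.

32/99

l's match ⇒ only the (l;m) 3-j factors differ between A and B.
A: triangle coeff Δ(3,6,7) = 1/2042040; Σ_t [0,2]: t=0:+1/967680 t=1:−1/1451520 t=2:+1/43545600 = 1/2721600; (3j)²=32/7735 [(3 6 7; 0 -4 4)], sign=-1
B: triangle coeff Δ(3,6,7) = 1/2042040; Σ_t [2,2]: t=2:+1/29030400 = 1/29030400; (3j)²=99/7735 [(3 6 7; -1 6 -5)], sign=+1
I_A²/I_B² = (32/7735)/(99/7735) = 32/99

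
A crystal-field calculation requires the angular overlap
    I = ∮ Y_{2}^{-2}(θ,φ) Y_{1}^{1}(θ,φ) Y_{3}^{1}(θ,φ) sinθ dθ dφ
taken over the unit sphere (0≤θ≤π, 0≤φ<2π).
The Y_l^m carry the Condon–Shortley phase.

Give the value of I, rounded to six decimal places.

-0.082589

Checks pass: Σm=0; 6 even; l₃=3∈[1,3].
(2·2+1)(2·1+1)(2·3+1) = 105
Δ: 0! 4! 2! / 7! → 1/105
sum: t=0:+1/4 = 1/4
3j²(2 1 3; 0 0 0) = Δ·Π!·Σ² = 3/35  (sign -1)
sum: t=0:+1/48 = 1/48
3j²(2 1 3; -2 1 1) = Δ·Π!·Σ² = 1/105  (sign +1)
combine: 4πI² = 105·3/35·1/105 = 3/35
take √, sign -1: I = -0.08258890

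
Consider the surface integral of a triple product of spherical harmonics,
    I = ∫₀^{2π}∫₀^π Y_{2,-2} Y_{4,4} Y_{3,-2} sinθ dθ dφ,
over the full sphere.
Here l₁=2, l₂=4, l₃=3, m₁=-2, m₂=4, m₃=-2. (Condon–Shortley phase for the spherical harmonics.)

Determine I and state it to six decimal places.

0.000000

l₁+l₂+l₃=9 is odd: 3j(l;000)=0 ⇒ I=0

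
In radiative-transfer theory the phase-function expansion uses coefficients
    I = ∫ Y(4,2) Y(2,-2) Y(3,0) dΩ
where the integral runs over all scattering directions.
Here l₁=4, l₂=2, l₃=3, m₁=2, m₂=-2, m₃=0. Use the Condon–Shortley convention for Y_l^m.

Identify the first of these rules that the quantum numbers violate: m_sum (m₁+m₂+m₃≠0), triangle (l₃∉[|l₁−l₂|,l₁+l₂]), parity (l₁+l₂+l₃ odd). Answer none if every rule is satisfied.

parity

azimuthal sum: 2 − 2 + 0 = 0  ✓
2 ≤ 3 ≤ 6 (triangle on l)  ✓
L = 4 + 2 + 3 = 9 (odd)  ✗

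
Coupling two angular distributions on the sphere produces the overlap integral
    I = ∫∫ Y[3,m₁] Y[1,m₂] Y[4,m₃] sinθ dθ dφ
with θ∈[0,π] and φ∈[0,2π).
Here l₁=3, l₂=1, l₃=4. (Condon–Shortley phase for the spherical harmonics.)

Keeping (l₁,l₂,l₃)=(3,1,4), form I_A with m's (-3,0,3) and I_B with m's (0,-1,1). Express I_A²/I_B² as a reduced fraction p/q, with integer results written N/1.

Same 3,1,4: normalisation and zero-m 3j drop out of the ratio.
A: Δ: 0! 6! 2! / 9! → 1/252; sum: t=0:+1/720 = 1/720; 3j²(3 1 4; -3 0 3) = Δ·Π!·Σ² = 1/36  (sign -1)
B: Δ: 0! 6! 2! / 9! → 1/252; sum: t=0:+1/72 = 1/72; 3j²(3 1 4; 0 -1 1) = Δ·Π!·Σ² = 5/126  (sign -1)
I_A²/I_B² = (1/36)/(5/126) = 7/10

7/10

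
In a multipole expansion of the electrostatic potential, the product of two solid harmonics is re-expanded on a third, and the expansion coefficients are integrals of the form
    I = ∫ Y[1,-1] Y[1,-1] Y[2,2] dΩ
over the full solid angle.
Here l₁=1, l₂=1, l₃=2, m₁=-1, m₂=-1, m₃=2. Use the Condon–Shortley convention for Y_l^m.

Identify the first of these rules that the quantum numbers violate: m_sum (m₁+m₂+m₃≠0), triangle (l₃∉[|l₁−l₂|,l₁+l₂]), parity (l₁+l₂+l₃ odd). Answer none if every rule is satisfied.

azimuthal sum: -1 − 1 + 2 = 0  ✓
0 ≤ 2 ≤ 2 (triangle on l)  ✓
L = 1 + 1 + 2 = 4 (even)  ✓

none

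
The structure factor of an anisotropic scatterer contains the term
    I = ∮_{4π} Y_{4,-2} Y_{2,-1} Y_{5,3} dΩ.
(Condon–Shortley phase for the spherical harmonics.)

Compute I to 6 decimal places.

0.000000

Σlᵢ=11 odd — θ-integrand is odd under cosθ→−cosθ; I=0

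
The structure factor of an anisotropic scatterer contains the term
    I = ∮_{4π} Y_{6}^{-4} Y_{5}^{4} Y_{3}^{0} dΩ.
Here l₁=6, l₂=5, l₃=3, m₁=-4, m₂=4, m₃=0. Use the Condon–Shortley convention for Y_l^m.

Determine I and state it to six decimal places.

-0.139560

Checks pass: Σm=0; 14 even; l₃=3∈[1,11].
(2·6+1)(2·5+1)(2·3+1) = 1001
Δ: 8! 4! 2! / 15! → 1/675675
sum: t=3:−1/8640 t=4:+1/2304 t=5:−1/8640 = 7/34560
3j²(6 5 3; 0 0 0) = Δ·Π!·Σ² = 7/429  (sign -1)
sum: t=7:−1/60480 t=8:+1/161280 = -1/96768
3j²(6 5 3; -4 4 0) = Δ·Π!·Σ² = 15/1001  (sign +1)
combine: 4πI² = 1001·7/429·15/1001 = 35/143
take √, sign -1: I = -0.13956004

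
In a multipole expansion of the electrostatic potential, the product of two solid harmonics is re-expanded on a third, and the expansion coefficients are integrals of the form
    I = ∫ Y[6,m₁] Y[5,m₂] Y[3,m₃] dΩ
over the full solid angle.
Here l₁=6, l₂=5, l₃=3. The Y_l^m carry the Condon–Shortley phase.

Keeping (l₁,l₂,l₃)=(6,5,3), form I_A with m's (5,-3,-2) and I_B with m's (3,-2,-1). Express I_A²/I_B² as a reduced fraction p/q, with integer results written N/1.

Shared (l₁,l₂,l₃)=(6,5,3): N and (l;000)² cancel in I_A²/I_B².
A: Δ = 8!·4!·2!/15! = 1/675675; Racah Σ t=0..1: t=0:+1/483840 t=1:−1/120960 = -1/161280; ⇒ 3j(6 5 3; 5 -3 -2)² = 2/91, sgn +1
B: Δ = 8!·4!·2!/15! = 1/675675; Racah Σ t=1..3: t=1:−1/40320 t=2:+1/8640 t=3:−1/34560 = 1/16128; ⇒ 3j(6 5 3; 3 -2 -1)² = 18/1001, sgn +1
I_A²/I_B² = (2/91)/(18/1001) = 11/9

11/9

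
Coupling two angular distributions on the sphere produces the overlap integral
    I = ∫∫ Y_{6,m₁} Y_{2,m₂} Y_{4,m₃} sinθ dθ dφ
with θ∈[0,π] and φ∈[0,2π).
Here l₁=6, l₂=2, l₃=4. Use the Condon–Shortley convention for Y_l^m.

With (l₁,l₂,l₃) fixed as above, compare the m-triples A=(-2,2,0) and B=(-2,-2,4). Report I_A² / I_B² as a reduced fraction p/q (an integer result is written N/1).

l's match ⇒ only the (l;m) 3-j factors differ between A and B.
A: triangle coeff Δ(6,2,4) = 1/6435; Σ_t [4,4]: t=4:+1/13824 = 1/13824; (3j)²=14/1287 [(6 2 4; -2 2 0)], sign=+1
B: triangle coeff Δ(6,2,4) = 1/6435; Σ_t [0,0]: t=0:+1/967680 = 1/967680; (3j)²=1/6435 [(6 2 4; -2 -2 4)], sign=+1
I_A²/I_B² = (14/1287)/(1/6435) = 70/1

70/1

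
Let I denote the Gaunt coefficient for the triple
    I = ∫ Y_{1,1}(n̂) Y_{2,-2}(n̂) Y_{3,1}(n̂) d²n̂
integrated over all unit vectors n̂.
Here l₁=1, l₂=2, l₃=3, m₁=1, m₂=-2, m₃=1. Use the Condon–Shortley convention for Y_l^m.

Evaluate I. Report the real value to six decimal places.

-0.082589

Checks pass: Σm=0; 6 even; l₃=3∈[1,3].
(2·1+1)(2·2+1)(2·3+1) = 105
Δ: 0! 2! 4! / 7! → 1/105
sum: t=0:+1/4 = 1/4
3j²(1 2 3; 0 0 0) = Δ·Π!·Σ² = 3/35  (sign -1)
sum: t=0:+1/48 = 1/48
3j²(1 2 3; 1 -2 1) = Δ·Π!·Σ² = 1/105  (sign +1)
combine: 4πI² = 105·3/35·1/105 = 3/35
take √, sign -1: I = -0.08258890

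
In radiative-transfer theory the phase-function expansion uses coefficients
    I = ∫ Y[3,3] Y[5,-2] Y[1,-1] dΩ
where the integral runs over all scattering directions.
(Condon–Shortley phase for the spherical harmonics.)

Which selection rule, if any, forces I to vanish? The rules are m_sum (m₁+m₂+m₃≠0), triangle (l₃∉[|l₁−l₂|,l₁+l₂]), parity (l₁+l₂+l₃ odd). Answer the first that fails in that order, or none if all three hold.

triangle

Σmᵢ = 0  ✓
l₃∈[|l₁−l₂|,l₁+l₂]=[2,8], have l₃=1  ✗
Σlᵢ = 9 ⇒ odd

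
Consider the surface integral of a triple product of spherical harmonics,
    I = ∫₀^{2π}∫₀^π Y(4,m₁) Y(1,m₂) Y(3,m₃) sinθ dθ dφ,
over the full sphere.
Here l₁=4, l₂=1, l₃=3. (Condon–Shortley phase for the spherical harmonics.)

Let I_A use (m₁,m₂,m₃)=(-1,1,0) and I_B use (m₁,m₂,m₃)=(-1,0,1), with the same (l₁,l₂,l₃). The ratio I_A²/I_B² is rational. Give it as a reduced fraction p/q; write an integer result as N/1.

Shared (l₁,l₂,l₃)=(4,1,3): N and (l;000)² cancel in I_A²/I_B².
A: Δ = 2!·6!·0!/9! = 1/252; Racah Σ t=2..2: t=2:+1/72 = 1/72; ⇒ 3j(4 1 3; -1 1 0)² = 5/126, sgn -1
B: Δ = 2!·6!·0!/9! = 1/252; Racah Σ t=1..1: t=1:−1/48 = -1/48; ⇒ 3j(4 1 3; -1 0 1)² = 5/84, sgn -1
I_A²/I_B² = (5/126)/(5/84) = 2/3

2/3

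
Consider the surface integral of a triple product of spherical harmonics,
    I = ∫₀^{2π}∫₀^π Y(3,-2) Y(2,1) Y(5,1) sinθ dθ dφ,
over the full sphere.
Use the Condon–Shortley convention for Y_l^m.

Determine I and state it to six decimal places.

-0.117387

m-sum 0 ✓  L=10 even ✓  1≤5≤5 ✓
Π(2lᵢ+1) = 7×5×11 = 385
triangle coeff Δ(3,2,5) = 1/2310
Σ_t [0,0]: t=0:+1/144 = 1/144
(3j)²=10/231 [(3 2 5; 0 0 0)], sign=-1
Σ_t [0,0]: t=0:+1/720 = 1/720
(3j)²=4/385 [(3 2 5; -2 1 1)], sign=+1
⇒ 4πI² = 40/231
I = (-1)√(40/231/(4π)) = -0.11738675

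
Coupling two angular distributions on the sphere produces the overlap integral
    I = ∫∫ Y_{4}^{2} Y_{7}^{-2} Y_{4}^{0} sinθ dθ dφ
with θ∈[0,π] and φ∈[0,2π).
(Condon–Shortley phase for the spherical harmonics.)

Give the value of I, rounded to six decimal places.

0.000000

l₁+l₂+l₃=15 is odd: 3j(l;000)=0 ⇒ I=0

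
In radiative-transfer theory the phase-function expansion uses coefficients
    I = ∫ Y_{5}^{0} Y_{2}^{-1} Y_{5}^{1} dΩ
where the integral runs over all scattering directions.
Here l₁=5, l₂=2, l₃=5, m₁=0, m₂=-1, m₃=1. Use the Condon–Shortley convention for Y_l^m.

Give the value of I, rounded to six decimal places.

-0.036166

m-sum 0 ✓  L=12 even ✓  3≤5≤7 ✓
Π(2lᵢ+1) = 11×5×11 = 605
triangle coeff Δ(5,2,5) = 1/38610
Σ_t [0,2]: t=0:+1/2880 t=1:−1/576 t=2:+1/2880 = -1/960
(3j)²=10/429 [(5 2 5; 0 0 0)], sign=+1
Σ_t [0,1]: t=0:+1/1440 t=1:−1/1152 = -1/5760
(3j)²=1/858 [(5 2 5; 0 -1 1)], sign=-1
⇒ 4πI² = 25/1521
I = (-1)√(25/1521/(4π)) = -0.03616600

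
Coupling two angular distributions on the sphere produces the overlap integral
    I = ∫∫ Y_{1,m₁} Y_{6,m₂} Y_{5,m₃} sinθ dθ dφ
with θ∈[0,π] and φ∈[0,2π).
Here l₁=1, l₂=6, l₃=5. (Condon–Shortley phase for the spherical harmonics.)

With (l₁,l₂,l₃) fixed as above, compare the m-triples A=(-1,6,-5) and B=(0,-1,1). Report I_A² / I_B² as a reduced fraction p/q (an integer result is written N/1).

l's match ⇒ only the (l;m) 3-j factors differ between A and B.
A: triangle coeff Δ(1,6,5) = 1/858; Σ_t [2,2]: t=2:+1/7257600 = 1/7257600; (3j)²=1/13 [(1 6 5; -1 6 -5)], sign=+1
B: triangle coeff Δ(1,6,5) = 1/858; Σ_t [1,1]: t=1:−1/17280 = -1/17280; (3j)²=35/858 [(1 6 5; 0 -1 1)], sign=-1
I_A²/I_B² = (1/13)/(35/858) = 66/35

66/35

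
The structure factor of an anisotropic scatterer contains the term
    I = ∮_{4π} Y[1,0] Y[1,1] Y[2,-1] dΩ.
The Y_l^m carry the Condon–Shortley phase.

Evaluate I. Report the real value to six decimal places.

-0.218510

m-sum 0 ✓  L=4 even ✓  0≤2≤2 ✓
Π(2lᵢ+1) = 3×3×5 = 45
triangle coeff Δ(1,1,2) = 1/30
Σ_t [0,0]: t=0:+1/1 = 1/1
(3j)²=2/15 [(1 1 2; 0 0 0)], sign=+1
Σ_t [0,0]: t=0:+1/2 = 1/2
(3j)²=1/10 [(1 1 2; 0 1 -1)], sign=-1
⇒ 4πI² = 3/5
I = (-1)√(3/5/(4π)) = -0.21850969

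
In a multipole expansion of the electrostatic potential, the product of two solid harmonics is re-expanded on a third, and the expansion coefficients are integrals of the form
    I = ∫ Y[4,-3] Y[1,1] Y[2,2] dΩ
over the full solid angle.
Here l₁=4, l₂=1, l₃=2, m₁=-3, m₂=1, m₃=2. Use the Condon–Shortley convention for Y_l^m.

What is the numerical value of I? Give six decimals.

l₃=2 ∉ [3,5] — triangle fails ⇒ I = 0

0.000000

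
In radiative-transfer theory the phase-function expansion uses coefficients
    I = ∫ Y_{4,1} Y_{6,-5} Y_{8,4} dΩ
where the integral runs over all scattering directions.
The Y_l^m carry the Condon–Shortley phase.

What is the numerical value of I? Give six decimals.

Checks pass: Σm=0; 18 even; l₃=8∈[2,10].
(2·4+1)(2·6+1)(2·8+1) = 1989
Δ: 2! 6! 10! / 19! → 1/23279256
sum: t=0:+1/1658880 t=1:−1/518400 t=2:+1/1658880 = -1/1382400
3j²(4 6 8; 0 0 0) = Δ·Π!·Σ² = 504/46189  (sign -1)
sum: t=0:+1/26127360 t=1:−1/174182400 = 17/522547200
3j²(4 6 8; 1 -5 4) = Δ·Π!·Σ² = 935/62244  (sign +1)
combine: 4πI² = 1989·504/46189·935/62244 = 1530/4693
take √, sign -1: I = -0.16107031

-0.161070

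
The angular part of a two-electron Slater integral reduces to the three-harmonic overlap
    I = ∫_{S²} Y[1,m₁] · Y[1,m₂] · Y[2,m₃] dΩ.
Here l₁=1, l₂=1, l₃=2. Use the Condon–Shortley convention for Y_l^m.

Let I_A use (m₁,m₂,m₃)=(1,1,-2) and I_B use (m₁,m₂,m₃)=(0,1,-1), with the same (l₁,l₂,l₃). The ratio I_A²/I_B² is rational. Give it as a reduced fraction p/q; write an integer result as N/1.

2/1

Same 1,1,2: normalisation and zero-m 3j drop out of the ratio.
A: Δ: 0! 2! 2! / 5! → 1/30; sum: t=0:+1/4 = 1/4; 3j²(1 1 2; 1 1 -2) = Δ·Π!·Σ² = 1/5  (sign +1)
B: Δ: 0! 2! 2! / 5! → 1/30; sum: t=0:+1/2 = 1/2; 3j²(1 1 2; 0 1 -1) = Δ·Π!·Σ² = 1/10  (sign -1)
I_A²/I_B² = (1/5)/(1/10) = 2/1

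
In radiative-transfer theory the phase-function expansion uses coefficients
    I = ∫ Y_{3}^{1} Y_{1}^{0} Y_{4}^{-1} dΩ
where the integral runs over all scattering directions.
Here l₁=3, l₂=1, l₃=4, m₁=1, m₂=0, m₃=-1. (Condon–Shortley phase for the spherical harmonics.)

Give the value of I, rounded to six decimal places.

m-sum 0 ✓  L=8 even ✓  2≤4≤4 ✓
Π(2lᵢ+1) = 7×3×9 = 189
triangle coeff Δ(3,1,4) = 1/252
Σ_t [0,0]: t=0:+1/36 = 1/36
(3j)²=4/63 [(3 1 4; 0 0 0)], sign=+1
Σ_t [0,0]: t=0:+1/48 = 1/48
(3j)²=5/84 [(3 1 4; 1 0 -1)], sign=-1
⇒ 4πI² = 5/7
I = (-1)√(5/7/(4π)) = -0.23841361

-0.238414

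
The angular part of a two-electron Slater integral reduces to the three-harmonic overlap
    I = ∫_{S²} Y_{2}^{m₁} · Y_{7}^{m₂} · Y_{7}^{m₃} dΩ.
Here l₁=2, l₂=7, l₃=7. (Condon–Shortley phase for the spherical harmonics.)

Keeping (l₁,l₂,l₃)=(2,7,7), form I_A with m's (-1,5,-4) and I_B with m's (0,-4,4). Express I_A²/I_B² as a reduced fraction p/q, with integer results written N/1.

2187/32

l's match ⇒ only the (l;m) 3-j factors differ between A and B.
A: triangle coeff Δ(2,7,7) = 1/185640; Σ_t [1,2]: t=1:−1/79833600 t=2:+1/14515200 = 1/17740800; (3j)²=729/30940 [(2 7 7; -1 5 -4)], sign=-1
B: triangle coeff Δ(2,7,7) = 1/185640; Σ_t [0,2]: t=0:+1/8709120 t=1:−1/7257600 t=2:+1/159667200 = -1/59875200; (3j)²=8/23205 [(2 7 7; 0 -4 4)], sign=+1
I_A²/I_B² = (729/30940)/(8/23205) = 2187/32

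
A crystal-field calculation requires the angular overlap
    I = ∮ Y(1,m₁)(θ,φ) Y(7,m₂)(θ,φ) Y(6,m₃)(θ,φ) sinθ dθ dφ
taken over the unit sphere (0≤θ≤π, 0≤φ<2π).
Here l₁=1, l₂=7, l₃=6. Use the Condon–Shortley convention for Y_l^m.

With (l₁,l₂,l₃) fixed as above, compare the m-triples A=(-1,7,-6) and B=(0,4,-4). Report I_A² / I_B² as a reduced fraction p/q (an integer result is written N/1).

l's match ⇒ only the (l;m) 3-j factors differ between A and B.
A: triangle coeff Δ(1,7,6) = 1/1365; Σ_t [2,2]: t=2:+1/958003200 = 1/958003200; (3j)²=1/15 [(1 7 6; -1 7 -6)], sign=+1
B: triangle coeff Δ(1,7,6) = 1/1365; Σ_t [1,1]: t=1:−1/7257600 = -1/7257600; (3j)²=11/455 [(1 7 6; 0 4 -4)], sign=-1
I_A²/I_B² = (1/15)/(11/455) = 91/33

91/33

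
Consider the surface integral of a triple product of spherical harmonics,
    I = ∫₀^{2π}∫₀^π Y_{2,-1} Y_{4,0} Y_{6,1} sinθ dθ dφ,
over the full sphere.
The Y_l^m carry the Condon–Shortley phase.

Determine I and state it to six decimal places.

Checks pass: Σm=0; 12 even; l₃=6∈[2,6].
(2·2+1)(2·4+1)(2·6+1) = 585
Δ: 0! 4! 8! / 13! → 1/6435
sum: t=0:+1/2304 = 1/2304
3j²(2 4 6; 0 0 0) = Δ·Π!·Σ² = 5/143  (sign +1)
sum: t=0:+1/3456 = 1/3456
3j²(2 4 6; -1 0 1) = Δ·Π!·Σ² = 35/1287  (sign -1)
combine: 4πI² = 585·5/143·35/1287 = 875/1573
take √, sign -1: I = -0.21039467

-0.210395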